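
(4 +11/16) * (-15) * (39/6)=-14625/32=-457.03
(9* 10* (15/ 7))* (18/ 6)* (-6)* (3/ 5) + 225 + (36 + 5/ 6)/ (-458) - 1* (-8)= -35585399/ 19236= -1849.94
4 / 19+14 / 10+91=92.61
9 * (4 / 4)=9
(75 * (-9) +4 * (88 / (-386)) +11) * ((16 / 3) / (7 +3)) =-342208 / 965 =-354.62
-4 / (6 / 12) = -8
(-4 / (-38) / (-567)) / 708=-1 / 3813642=-0.00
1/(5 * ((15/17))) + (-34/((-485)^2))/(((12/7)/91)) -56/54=-10390907/12702150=-0.82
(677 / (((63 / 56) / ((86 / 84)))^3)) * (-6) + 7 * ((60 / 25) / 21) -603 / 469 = -34454258273 / 11252115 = -3062.03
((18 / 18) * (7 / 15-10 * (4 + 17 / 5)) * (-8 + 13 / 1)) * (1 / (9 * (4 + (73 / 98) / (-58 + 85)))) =-108094 / 10657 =-10.14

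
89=89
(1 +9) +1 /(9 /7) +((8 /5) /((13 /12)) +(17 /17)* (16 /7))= 59543 /4095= 14.54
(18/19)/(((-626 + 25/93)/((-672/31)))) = 36288/1105667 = 0.03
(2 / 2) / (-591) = -1 / 591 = -0.00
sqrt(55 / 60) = sqrt(33) / 6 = 0.96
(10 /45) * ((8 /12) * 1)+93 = 2515 /27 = 93.15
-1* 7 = -7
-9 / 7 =-1.29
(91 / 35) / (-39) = -1 / 15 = -0.07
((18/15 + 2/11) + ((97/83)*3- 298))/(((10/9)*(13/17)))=-204722721/593450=-344.97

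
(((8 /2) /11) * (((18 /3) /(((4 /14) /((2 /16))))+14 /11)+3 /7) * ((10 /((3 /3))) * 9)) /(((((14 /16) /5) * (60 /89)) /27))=192119850 /5929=32403.42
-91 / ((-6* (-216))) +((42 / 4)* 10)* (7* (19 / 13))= 18097457 / 16848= 1074.16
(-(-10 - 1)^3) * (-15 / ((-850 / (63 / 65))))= 22.77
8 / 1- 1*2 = 6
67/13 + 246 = 3265/13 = 251.15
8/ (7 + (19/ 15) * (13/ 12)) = 0.96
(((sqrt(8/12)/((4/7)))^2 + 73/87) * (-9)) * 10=-30075/116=-259.27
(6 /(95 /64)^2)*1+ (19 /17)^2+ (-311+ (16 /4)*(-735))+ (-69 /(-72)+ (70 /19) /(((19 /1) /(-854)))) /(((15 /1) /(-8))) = -74159638309 /23474025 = -3159.22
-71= -71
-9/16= -0.56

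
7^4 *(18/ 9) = 4802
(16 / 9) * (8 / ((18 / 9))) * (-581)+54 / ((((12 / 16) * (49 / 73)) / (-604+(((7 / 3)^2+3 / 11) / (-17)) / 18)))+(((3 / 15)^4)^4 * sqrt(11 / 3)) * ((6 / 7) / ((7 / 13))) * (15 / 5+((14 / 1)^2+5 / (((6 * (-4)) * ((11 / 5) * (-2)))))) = -68921.80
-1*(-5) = 5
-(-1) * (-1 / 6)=-1 / 6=-0.17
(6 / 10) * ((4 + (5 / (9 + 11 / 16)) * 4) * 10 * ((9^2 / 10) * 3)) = 137052 / 155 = 884.21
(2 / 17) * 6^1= 12 / 17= 0.71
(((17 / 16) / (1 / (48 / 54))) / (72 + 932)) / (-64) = -17 / 1156608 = -0.00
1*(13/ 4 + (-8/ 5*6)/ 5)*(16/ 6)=266/ 75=3.55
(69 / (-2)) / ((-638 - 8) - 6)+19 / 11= 25535 / 14344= 1.78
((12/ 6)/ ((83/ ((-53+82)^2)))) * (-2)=-40.53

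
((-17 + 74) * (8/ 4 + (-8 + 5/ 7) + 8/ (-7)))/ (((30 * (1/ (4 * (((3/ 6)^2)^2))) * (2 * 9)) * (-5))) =19/ 560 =0.03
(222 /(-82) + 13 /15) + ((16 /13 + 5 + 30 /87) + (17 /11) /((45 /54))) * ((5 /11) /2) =4224497 /56108910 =0.08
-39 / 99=-13 / 33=-0.39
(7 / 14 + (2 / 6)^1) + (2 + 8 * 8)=401 / 6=66.83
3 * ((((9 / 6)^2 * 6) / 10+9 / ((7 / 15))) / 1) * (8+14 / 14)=78003 / 140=557.16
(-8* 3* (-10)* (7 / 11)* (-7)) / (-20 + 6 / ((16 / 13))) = 94080 / 1331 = 70.68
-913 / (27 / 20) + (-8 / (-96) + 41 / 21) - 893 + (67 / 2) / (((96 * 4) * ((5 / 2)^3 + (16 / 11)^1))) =-527651035 / 336672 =-1567.26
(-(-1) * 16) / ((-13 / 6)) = -96 / 13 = -7.38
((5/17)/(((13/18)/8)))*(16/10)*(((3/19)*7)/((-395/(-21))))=508032/1658605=0.31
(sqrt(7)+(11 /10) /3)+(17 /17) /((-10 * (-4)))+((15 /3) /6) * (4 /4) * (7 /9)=1123 /1080+sqrt(7)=3.69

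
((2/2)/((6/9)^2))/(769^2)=9/2365444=0.00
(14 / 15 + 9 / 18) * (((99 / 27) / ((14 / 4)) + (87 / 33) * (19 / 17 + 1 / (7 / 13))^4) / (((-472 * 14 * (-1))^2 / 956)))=7056133894266323 / 1083610293354832320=0.01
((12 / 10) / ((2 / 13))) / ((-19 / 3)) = -117 / 95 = -1.23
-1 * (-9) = 9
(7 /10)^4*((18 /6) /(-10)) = -7203 /100000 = -0.07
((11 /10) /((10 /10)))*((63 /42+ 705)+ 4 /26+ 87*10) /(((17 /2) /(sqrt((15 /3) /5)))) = 450923 /2210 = 204.04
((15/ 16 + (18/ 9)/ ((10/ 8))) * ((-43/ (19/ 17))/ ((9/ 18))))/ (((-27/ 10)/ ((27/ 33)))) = 148393/ 2508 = 59.17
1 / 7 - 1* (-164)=1149 / 7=164.14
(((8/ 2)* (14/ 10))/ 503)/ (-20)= -0.00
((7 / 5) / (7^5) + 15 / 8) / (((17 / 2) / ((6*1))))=540249 / 408170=1.32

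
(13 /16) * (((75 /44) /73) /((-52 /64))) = -75 /3212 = -0.02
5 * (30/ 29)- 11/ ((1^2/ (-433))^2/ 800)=-47847192650/ 29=-1649903194.83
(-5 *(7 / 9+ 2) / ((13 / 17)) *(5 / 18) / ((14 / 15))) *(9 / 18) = -53125 / 19656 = -2.70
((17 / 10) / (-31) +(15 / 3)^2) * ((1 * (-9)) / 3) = -23199 / 310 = -74.84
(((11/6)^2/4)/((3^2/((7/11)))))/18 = 77/23328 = 0.00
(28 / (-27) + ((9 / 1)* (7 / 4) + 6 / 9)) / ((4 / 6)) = 1661 / 72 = 23.07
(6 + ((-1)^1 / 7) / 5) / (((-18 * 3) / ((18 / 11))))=-19 / 105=-0.18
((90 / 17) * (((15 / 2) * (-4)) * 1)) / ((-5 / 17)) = 540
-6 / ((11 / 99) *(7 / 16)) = -864 / 7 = -123.43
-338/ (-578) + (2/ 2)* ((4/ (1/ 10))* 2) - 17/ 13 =297844/ 3757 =79.28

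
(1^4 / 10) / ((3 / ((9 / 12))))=1 / 40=0.02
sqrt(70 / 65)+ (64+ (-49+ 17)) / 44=8 / 11+ sqrt(182) / 13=1.77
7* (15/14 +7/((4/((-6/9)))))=-2/3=-0.67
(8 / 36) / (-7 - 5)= -1 / 54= -0.02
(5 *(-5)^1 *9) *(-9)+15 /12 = 2026.25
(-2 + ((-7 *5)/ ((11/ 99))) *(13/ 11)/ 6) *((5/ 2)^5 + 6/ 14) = -30957139/ 4928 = -6281.89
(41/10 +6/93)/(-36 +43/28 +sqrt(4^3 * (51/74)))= -129066434/1028450947-2024288 * sqrt(3774)/5142254735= -0.15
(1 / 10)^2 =1 / 100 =0.01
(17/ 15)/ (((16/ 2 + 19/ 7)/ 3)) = 119/ 375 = 0.32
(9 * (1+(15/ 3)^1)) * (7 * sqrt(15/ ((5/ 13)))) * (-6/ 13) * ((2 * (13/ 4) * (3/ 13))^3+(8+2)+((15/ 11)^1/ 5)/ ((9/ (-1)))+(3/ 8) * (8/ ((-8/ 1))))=-323568 * sqrt(39)/ 143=-14130.64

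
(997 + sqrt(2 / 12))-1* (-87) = sqrt(6) / 6 + 1084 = 1084.41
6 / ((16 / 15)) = 45 / 8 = 5.62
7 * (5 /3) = 35 /3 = 11.67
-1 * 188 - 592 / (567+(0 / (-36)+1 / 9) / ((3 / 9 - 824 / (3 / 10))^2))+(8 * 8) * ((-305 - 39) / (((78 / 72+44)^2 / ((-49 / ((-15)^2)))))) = -6571830521893446206 / 35202752034828275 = -186.69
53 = 53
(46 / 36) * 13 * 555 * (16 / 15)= 88504 / 9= 9833.78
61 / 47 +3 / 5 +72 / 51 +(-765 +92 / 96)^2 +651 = 1344806693147 / 2301120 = 584413.98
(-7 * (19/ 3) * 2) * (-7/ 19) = 98/ 3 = 32.67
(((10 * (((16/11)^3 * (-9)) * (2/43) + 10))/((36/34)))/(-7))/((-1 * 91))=3260090/25239753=0.13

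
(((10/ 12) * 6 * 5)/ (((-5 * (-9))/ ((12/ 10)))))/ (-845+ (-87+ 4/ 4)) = -2/ 2793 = -0.00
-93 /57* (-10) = 310 /19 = 16.32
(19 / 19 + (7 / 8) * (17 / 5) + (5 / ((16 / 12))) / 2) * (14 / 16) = 819 / 160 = 5.12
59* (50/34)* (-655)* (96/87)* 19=-1191488.84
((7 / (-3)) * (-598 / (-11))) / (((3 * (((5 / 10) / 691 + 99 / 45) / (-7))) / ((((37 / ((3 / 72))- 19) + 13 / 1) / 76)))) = 4960682090 / 3178263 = 1560.82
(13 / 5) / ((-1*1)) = -2.60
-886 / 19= -46.63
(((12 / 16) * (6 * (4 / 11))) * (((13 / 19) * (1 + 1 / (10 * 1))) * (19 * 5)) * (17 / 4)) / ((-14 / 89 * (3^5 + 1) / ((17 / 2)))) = -3009357 / 27328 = -110.12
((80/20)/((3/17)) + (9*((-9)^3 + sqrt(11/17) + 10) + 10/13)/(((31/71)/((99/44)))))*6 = -161135005/806 + 17253*sqrt(187)/1054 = -199695.52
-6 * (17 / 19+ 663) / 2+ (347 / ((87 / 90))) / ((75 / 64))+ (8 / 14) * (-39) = -32932082 / 19285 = -1707.65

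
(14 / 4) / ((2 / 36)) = 63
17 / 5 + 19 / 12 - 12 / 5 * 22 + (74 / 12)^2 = -881 / 90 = -9.79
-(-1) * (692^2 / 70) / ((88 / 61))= 1825669 / 385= 4742.00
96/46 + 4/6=2.75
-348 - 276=-624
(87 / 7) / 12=29 / 28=1.04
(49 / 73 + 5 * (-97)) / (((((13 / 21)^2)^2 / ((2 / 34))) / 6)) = -41256421416 / 35444201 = -1163.98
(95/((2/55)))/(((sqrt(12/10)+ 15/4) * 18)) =130625/3087 - 20900 * sqrt(30)/9261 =29.95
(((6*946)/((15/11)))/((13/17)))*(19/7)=6722276/455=14774.23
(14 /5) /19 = 14 /95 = 0.15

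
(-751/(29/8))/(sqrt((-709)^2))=-6008/20561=-0.29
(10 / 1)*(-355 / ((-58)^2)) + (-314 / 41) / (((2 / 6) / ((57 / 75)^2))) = -617468659 / 43101250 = -14.33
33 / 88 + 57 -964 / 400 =10993 / 200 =54.96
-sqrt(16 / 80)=-sqrt(5) / 5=-0.45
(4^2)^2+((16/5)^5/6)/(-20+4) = 2367232/9375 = 252.50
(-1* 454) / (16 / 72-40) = 2043 / 179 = 11.41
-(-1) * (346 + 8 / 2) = 350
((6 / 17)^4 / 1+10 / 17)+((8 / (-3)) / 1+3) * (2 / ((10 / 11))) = 1675121 / 1252815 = 1.34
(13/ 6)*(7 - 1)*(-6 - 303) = -4017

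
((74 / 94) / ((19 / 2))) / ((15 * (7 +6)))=74 / 174135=0.00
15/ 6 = 5/ 2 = 2.50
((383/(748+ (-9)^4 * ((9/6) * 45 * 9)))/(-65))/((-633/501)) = 127922/109351217365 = 0.00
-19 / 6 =-3.17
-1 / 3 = -0.33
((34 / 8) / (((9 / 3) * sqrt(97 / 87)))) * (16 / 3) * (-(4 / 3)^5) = -69632 * sqrt(8439) / 212139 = -30.15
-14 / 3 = -4.67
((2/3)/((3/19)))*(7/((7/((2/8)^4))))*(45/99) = 95/12672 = 0.01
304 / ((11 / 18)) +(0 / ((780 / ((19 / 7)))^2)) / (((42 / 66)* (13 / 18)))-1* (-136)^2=-197984 / 11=-17998.55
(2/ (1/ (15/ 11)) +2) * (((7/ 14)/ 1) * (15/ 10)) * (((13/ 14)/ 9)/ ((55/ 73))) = 12337/ 25410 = 0.49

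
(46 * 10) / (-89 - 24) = -460 / 113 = -4.07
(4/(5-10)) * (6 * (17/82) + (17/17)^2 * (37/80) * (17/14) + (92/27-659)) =810591377/1549800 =523.03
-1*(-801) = 801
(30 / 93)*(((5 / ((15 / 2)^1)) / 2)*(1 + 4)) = 50 / 93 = 0.54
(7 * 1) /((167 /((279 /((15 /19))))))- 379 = -304096 /835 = -364.19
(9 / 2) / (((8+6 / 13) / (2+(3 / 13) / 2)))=9 / 8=1.12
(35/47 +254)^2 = 64894.85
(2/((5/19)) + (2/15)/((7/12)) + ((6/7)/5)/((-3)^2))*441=17304/5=3460.80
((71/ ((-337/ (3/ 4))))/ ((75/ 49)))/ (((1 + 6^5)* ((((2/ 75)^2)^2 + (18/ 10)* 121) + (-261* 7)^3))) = 629015625/ 288977900347265989162952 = 0.00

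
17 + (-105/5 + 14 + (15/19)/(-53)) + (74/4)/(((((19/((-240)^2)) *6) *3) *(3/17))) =53369365/3021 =17666.13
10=10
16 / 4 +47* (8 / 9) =412 / 9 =45.78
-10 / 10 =-1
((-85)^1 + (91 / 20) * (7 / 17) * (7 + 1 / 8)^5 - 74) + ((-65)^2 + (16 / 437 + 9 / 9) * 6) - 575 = 184519222794233 / 4868669440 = 37899.31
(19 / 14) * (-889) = -2413 / 2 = -1206.50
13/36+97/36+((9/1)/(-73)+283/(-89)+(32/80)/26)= -1764479/7601490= -0.23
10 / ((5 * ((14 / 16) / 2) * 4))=8 / 7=1.14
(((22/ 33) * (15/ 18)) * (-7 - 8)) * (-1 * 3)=25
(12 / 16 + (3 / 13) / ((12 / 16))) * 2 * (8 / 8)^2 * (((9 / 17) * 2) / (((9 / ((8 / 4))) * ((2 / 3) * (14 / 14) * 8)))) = 165 / 1768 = 0.09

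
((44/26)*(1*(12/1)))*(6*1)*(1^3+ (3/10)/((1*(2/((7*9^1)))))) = 82764/65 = 1273.29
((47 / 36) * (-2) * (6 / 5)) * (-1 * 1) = 47 / 15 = 3.13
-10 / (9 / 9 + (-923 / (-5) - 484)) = 25 / 746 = 0.03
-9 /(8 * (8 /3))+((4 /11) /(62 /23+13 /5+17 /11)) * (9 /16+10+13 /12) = 163793 /830784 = 0.20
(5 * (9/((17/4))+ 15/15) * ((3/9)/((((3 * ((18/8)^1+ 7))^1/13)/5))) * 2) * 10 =243.42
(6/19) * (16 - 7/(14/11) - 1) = 3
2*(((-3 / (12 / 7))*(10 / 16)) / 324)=-35 / 5184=-0.01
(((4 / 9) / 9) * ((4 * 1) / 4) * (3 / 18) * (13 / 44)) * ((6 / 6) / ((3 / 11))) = 13 / 1458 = 0.01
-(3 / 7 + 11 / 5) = -92 / 35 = -2.63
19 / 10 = 1.90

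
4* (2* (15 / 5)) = 24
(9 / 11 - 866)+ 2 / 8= -38057 / 44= -864.93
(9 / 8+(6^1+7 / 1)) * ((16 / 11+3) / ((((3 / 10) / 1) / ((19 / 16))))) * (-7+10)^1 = 526015 / 704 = 747.18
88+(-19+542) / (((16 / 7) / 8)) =3837 / 2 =1918.50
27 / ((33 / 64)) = 576 / 11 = 52.36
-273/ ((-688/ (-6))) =-819/ 344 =-2.38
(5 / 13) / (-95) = -1 / 247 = -0.00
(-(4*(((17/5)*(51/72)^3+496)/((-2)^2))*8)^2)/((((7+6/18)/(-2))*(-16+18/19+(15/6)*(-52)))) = -22440776634817939/754359091200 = -29748.14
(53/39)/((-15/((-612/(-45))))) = -3604/2925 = -1.23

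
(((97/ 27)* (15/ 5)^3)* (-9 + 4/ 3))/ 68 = -2231/ 204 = -10.94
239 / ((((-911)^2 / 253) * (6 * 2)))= 60467 / 9959052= 0.01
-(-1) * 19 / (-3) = -19 / 3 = -6.33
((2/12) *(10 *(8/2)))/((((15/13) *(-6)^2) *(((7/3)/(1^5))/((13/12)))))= 169/2268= 0.07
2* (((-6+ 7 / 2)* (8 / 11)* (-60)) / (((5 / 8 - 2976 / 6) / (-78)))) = 499200 / 14531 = 34.35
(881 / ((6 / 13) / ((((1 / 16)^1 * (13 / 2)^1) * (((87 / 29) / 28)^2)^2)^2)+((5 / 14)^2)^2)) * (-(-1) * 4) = 650469417264576 / 29723937934422213623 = 0.00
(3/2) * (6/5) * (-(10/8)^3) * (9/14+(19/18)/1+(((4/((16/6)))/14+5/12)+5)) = -1625/64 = -25.39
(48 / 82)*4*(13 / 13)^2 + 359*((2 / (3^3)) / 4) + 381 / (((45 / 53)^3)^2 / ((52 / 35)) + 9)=131605453990389457 / 2623233990090762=50.17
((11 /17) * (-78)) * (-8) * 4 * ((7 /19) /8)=24024 /323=74.38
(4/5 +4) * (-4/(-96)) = 1/5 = 0.20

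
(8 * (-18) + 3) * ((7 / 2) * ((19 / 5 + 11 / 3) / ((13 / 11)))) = -202664 / 65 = -3117.91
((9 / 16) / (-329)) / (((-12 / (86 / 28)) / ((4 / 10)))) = 129 / 736960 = 0.00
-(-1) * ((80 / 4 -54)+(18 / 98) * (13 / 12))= -6625 / 196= -33.80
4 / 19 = 0.21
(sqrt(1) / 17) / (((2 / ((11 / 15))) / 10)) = 11 / 51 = 0.22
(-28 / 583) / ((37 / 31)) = -868 / 21571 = -0.04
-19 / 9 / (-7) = 19 / 63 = 0.30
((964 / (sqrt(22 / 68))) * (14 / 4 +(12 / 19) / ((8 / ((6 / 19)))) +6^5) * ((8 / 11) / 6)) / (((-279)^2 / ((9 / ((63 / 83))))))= 898825523608 * sqrt(374) / 71403627141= 243.44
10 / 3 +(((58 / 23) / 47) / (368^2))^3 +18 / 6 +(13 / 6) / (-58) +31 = 1272492548945743500004581491 / 34118761617468120656510976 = 37.30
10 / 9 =1.11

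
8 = 8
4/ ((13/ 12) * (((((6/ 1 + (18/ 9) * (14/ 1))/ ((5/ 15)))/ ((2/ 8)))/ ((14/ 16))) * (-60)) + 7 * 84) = -7/ 52011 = -0.00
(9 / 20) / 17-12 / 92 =-813 / 7820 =-0.10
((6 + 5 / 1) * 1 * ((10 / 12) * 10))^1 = 275 / 3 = 91.67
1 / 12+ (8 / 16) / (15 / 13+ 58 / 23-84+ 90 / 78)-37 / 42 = -799291 / 994224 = -0.80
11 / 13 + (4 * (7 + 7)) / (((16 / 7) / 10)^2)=111563 / 104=1072.72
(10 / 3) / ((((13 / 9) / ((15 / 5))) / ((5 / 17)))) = 450 / 221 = 2.04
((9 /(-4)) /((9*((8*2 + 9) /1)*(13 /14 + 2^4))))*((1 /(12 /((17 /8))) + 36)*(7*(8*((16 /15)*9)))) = -11.49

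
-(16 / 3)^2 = -256 / 9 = -28.44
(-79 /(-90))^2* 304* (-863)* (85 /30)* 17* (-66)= 1301275036732 /2025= 642604956.41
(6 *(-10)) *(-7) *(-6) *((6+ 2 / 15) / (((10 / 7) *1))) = -54096 / 5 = -10819.20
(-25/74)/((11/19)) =-475/814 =-0.58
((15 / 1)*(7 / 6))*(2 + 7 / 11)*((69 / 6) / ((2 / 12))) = 70035 / 22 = 3183.41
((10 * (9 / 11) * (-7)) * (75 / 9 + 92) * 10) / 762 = -105350 / 1397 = -75.41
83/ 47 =1.77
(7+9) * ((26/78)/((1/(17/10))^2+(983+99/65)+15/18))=601120/111098521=0.01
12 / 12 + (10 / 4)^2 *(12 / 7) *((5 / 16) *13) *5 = 24487 / 112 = 218.63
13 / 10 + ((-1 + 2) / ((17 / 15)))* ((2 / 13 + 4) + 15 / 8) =58517 / 8840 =6.62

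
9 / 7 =1.29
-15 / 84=-5 / 28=-0.18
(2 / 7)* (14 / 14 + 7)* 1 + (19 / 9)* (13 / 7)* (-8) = -1832 / 63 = -29.08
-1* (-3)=3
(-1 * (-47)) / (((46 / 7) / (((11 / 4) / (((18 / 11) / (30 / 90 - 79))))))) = -2348731 / 2484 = -945.54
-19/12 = -1.58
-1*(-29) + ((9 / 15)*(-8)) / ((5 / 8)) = 533 / 25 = 21.32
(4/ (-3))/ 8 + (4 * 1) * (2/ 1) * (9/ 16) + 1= 5.33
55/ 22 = 5/ 2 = 2.50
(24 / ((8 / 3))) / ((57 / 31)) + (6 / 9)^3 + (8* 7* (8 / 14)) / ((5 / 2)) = 46147 / 2565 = 17.99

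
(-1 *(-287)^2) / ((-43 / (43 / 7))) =11767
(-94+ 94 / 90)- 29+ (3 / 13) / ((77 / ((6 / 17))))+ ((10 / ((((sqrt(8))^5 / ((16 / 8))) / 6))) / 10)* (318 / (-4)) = -93388486 / 765765- 477* sqrt(2) / 128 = -127.22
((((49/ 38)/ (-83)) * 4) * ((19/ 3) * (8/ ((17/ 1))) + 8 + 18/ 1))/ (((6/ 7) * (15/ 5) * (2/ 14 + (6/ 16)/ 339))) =-3208004912/ 659420973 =-4.86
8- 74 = -66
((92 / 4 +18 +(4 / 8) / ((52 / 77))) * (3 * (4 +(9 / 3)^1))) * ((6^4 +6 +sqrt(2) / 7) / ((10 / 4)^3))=13023 * sqrt(2) / 1625 +118691622 / 1625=73052.33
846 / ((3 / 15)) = 4230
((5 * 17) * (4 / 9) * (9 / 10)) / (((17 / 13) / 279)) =7254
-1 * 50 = -50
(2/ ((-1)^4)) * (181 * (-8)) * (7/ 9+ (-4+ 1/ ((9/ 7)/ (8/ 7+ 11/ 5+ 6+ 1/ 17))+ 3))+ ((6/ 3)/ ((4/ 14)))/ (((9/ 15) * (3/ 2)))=-15701954/ 765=-20525.43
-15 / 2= -7.50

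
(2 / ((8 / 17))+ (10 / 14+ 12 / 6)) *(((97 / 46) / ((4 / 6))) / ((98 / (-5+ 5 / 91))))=-982125 / 883568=-1.11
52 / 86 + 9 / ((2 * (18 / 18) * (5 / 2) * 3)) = 259 / 215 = 1.20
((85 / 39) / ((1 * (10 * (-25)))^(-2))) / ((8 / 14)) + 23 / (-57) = 176640326 / 741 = 238381.01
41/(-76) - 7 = -573/76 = -7.54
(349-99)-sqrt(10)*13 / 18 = 250-13*sqrt(10) / 18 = 247.72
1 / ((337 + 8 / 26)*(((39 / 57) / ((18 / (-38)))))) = -9 / 4385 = -0.00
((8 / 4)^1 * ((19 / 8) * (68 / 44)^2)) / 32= 5491 / 15488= 0.35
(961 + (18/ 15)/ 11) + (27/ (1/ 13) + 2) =72276/ 55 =1314.11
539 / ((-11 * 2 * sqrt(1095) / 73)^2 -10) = 39347 / 6530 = 6.03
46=46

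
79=79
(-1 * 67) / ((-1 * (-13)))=-67 / 13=-5.15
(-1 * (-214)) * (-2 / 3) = -428 / 3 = -142.67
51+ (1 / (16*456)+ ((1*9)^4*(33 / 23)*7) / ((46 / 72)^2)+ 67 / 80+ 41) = 71695438731019 / 443852160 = 161530.00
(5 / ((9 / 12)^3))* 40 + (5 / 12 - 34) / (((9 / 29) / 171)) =-1947277 / 108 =-18030.34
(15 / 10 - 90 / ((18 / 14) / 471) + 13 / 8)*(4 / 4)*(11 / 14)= -2901085 / 112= -25902.54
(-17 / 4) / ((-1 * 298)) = 17 / 1192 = 0.01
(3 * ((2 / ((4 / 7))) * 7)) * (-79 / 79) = -147 / 2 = -73.50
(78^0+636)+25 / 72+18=47185 / 72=655.35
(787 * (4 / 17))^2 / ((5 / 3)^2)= 89189136 / 7225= 12344.52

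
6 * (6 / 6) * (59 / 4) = 177 / 2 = 88.50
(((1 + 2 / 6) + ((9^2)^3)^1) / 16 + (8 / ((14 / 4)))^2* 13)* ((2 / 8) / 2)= 78281767 / 18816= 4160.38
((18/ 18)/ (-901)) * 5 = -5/ 901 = -0.01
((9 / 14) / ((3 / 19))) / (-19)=-3 / 14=-0.21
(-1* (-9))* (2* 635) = 11430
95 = 95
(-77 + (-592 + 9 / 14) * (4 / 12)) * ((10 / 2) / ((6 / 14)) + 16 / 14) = -3096997 / 882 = -3511.33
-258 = -258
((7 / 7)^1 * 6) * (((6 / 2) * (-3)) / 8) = -6.75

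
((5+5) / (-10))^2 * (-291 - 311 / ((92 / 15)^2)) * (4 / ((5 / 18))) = -22796991 / 5290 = -4309.45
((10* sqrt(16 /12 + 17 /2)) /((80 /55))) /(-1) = -55* sqrt(354) /48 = -21.56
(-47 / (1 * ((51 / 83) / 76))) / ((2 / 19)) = -2816522 / 51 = -55225.92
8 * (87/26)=348/13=26.77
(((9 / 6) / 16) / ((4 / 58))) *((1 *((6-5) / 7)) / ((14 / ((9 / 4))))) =783 / 25088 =0.03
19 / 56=0.34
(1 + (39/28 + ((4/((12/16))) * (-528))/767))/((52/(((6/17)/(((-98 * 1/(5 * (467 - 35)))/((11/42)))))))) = 40776615/813972614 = 0.05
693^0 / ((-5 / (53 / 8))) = -53 / 40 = -1.32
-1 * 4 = -4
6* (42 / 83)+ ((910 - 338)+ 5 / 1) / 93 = 71327 / 7719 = 9.24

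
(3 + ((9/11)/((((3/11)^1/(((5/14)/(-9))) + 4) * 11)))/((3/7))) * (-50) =-127725/869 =-146.98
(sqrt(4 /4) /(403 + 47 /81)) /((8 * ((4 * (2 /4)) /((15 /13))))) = 243 /1359904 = 0.00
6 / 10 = 3 / 5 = 0.60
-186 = -186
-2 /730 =-1 /365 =-0.00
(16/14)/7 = 8/49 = 0.16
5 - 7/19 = 88/19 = 4.63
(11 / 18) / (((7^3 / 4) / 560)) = 1760 / 441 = 3.99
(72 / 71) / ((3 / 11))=264 / 71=3.72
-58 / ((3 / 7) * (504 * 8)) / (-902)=0.00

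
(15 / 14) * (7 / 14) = 15 / 28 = 0.54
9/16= 0.56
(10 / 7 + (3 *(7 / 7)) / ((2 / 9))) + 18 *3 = 965 / 14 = 68.93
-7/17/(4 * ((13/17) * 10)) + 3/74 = 521/19240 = 0.03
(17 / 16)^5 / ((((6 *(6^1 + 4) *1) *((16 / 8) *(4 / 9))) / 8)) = 4259571 / 20971520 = 0.20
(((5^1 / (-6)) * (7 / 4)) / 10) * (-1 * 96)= 14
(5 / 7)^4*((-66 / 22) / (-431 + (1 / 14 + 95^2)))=-3750 / 41268731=-0.00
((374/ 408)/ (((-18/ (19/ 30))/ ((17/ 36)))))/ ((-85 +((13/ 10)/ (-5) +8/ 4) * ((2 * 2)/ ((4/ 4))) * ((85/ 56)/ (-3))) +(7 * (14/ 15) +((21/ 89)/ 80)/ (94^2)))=4889663471/ 26321586624117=0.00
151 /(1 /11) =1661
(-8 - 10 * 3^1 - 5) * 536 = -23048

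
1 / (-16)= -1 / 16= -0.06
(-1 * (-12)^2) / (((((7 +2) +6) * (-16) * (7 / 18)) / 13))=20.06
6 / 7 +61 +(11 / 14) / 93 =11507 / 186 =61.87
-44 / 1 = -44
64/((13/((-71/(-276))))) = 1136/897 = 1.27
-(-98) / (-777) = -14 / 111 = -0.13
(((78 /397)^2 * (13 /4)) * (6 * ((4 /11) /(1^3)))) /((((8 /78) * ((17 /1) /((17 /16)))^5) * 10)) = 2313441 /9089575813120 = 0.00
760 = 760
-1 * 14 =-14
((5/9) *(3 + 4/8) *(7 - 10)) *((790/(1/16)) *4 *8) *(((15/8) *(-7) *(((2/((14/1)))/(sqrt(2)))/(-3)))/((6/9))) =-1106000 *sqrt(2) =-1564120.20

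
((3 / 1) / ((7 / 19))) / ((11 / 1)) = 57 / 77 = 0.74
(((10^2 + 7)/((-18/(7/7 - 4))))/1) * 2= 35.67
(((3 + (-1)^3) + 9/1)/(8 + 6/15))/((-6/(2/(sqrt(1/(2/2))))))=-55/126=-0.44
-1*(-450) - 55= 395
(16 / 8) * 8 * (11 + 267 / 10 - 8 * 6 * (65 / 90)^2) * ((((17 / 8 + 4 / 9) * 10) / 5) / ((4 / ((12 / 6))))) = 126503 / 243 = 520.59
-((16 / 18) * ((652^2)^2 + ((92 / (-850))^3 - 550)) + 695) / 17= -110980623559775455687 / 11745140625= -9449067244.33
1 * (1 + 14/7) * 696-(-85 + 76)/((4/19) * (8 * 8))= 534699/256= 2088.67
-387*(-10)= 3870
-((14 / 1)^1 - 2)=-12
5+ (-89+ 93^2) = 8565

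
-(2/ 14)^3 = -1/ 343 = -0.00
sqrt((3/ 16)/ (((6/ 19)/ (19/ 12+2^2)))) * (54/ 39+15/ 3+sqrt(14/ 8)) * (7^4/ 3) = 2401 * sqrt(53466)/ 288+199283 * sqrt(7638)/ 1872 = 11231.36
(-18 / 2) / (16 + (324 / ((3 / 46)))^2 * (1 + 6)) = -9 / 172767184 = -0.00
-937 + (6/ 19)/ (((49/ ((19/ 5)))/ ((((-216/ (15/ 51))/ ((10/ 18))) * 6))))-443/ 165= -1133.93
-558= -558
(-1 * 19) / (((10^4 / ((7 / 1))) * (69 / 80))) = -0.02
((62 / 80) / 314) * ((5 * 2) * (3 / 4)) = 93 / 5024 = 0.02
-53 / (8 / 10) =-265 / 4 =-66.25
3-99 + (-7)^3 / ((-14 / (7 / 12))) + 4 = -1865 / 24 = -77.71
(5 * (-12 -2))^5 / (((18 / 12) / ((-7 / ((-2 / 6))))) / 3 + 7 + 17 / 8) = -282357600000 / 1537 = -183706961.61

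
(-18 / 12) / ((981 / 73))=-73 / 654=-0.11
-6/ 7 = -0.86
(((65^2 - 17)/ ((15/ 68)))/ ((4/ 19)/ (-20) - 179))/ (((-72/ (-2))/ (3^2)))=-679592/ 25509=-26.64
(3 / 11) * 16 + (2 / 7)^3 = 4.39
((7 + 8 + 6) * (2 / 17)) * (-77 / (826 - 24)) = -1617 / 6817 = -0.24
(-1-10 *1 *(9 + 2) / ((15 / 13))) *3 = -289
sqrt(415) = 20.37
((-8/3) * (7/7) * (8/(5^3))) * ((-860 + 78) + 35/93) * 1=4652224/34875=133.40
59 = 59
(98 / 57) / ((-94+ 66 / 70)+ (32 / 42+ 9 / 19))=-1715 / 91592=-0.02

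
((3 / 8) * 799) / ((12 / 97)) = 77503 / 32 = 2421.97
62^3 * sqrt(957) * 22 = 5243216 * sqrt(957) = 162201071.27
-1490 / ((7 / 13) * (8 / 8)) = -19370 / 7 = -2767.14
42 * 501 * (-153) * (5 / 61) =-16097130 / 61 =-263887.38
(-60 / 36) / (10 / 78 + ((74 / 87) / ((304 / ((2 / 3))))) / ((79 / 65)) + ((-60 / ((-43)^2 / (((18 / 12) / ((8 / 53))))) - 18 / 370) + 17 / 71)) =206148552545325 / 240423255208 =857.44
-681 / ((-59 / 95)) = 64695 / 59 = 1096.53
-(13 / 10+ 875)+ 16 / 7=-61181 / 70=-874.01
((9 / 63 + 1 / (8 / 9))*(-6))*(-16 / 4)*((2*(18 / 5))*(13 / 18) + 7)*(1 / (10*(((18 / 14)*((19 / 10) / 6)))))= 8662 / 95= 91.18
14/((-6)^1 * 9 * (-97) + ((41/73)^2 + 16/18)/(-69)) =0.00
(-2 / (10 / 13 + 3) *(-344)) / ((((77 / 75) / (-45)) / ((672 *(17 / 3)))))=-30466018.55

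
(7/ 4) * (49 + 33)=287/ 2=143.50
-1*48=-48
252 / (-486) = -14 / 27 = -0.52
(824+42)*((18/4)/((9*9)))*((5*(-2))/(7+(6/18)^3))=-1299/19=-68.37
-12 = -12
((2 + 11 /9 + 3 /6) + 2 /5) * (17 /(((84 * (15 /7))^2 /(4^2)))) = 6307 /182250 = 0.03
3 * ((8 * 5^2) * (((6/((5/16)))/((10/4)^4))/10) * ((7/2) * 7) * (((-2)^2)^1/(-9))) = -200704/625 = -321.13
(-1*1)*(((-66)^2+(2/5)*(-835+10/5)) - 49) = -19869/5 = -3973.80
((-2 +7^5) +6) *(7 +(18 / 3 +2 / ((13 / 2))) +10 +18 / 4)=12154353 / 26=467475.12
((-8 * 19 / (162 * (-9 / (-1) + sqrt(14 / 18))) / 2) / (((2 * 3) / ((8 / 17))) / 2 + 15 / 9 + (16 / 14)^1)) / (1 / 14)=-2352 / 29317 + 784 * sqrt(7) / 263853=-0.07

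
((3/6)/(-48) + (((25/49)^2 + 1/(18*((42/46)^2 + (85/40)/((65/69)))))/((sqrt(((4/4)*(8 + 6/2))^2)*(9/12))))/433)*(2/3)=-86814187859159/12595441016488176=-0.01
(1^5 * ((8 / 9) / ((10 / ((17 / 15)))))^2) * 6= 9248 / 151875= 0.06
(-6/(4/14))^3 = -9261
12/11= 1.09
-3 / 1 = -3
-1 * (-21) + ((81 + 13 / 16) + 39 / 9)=5143 / 48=107.15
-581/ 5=-116.20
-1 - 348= -349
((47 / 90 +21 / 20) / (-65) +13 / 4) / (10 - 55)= -18871 / 263250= -0.07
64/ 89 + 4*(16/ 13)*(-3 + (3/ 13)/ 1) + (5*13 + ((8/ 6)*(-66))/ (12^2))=13936199/ 270738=51.47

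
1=1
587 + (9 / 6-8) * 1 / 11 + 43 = 13847 / 22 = 629.41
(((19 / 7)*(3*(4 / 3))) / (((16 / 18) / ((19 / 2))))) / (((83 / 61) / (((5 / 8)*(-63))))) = -8918505 / 2656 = -3357.87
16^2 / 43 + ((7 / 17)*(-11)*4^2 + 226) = 116582 / 731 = 159.48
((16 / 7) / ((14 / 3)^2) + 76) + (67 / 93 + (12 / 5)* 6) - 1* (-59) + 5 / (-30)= 47867231 / 318990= 150.06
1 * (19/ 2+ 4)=27/ 2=13.50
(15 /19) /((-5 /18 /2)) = -108 /19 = -5.68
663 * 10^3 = 663000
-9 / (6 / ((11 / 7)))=-33 / 14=-2.36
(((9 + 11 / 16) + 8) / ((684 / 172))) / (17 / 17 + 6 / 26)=158197 / 43776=3.61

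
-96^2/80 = -576/5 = -115.20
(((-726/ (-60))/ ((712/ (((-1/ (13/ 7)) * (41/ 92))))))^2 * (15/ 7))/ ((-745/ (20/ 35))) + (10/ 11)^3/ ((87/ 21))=18908043737016502763/ 104261670029992217600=0.18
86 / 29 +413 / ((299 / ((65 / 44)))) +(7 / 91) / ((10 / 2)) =9578953 / 1907620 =5.02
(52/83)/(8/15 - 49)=-0.01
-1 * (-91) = 91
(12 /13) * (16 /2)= 96 /13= 7.38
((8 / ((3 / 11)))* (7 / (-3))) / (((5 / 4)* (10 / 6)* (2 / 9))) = -3696 / 25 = -147.84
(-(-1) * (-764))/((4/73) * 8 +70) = -10.85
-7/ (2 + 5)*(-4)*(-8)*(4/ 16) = -8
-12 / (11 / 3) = -36 / 11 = -3.27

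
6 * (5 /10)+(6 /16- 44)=-325 /8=-40.62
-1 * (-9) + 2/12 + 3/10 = 142/15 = 9.47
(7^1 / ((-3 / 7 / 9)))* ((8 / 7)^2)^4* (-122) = 6140461056 / 117649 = 52193.06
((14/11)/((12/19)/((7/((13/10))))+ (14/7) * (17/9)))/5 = 8379/128216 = 0.07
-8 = -8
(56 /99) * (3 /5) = 56 /165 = 0.34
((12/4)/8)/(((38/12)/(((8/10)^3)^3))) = 589824/37109375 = 0.02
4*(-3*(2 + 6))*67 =-6432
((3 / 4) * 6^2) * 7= 189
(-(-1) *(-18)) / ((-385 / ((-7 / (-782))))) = 9 / 21505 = 0.00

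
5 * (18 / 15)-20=-14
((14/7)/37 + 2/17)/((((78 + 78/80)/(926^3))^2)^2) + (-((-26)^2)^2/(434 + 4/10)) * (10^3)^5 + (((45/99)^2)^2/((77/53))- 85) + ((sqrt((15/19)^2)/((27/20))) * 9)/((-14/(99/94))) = 741691490139660471235446149863346635459651556078545705/422743447196721980701078707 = 1754471879003525483657064000.00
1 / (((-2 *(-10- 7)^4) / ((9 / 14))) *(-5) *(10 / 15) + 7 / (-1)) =27 / 23385691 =0.00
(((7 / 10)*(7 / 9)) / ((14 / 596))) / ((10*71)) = 1043 / 31950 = 0.03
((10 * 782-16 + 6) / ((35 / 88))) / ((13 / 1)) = 1510.51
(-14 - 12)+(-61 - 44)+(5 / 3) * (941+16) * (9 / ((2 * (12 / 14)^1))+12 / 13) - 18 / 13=505111 / 52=9713.67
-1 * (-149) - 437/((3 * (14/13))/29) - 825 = -193141/42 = -4598.60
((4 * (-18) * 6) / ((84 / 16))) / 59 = -1.39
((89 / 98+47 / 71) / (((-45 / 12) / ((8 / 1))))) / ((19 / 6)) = -1.06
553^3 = 169112377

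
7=7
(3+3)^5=7776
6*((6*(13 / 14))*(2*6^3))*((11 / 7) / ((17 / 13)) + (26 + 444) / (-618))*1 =546616512 / 85799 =6370.90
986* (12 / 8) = 1479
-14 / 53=-0.26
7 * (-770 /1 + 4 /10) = -5387.20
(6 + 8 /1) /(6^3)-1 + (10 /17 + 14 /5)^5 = 213538268392519 /479201737500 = 445.61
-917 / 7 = -131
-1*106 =-106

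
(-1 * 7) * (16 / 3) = -112 / 3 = -37.33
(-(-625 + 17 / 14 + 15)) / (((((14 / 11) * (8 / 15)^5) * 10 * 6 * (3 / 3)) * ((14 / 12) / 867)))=12344984870625 / 89915392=137295.57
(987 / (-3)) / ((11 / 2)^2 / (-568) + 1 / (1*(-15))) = 11212320 / 4087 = 2743.41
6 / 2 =3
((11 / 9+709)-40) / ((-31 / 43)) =-259376 / 279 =-929.66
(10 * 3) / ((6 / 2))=10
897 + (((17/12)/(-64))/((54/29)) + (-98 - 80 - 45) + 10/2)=28158995/41472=678.99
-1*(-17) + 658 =675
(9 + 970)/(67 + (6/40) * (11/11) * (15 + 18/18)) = 4895/347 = 14.11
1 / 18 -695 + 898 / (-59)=-710.16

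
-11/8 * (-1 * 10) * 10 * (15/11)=375/2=187.50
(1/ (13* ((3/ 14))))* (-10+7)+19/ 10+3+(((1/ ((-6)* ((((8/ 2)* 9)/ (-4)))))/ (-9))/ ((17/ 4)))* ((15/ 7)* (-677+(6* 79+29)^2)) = -323241017/ 1253070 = -257.96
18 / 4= 9 / 2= 4.50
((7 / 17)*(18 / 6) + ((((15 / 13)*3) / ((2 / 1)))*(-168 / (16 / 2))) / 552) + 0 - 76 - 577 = -53012075 / 81328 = -651.83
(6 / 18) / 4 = 1 / 12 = 0.08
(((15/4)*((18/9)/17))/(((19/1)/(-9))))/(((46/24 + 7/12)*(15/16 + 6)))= -0.01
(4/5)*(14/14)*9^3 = 2916/5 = 583.20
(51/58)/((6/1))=0.15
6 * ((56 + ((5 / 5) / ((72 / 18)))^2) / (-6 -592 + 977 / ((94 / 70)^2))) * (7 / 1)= -41610933 / 993256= -41.89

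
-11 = -11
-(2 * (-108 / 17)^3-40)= 2715944 / 4913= 552.81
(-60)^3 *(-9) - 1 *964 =1943036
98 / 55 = 1.78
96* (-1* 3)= -288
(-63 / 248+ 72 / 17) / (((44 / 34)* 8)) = 16785 / 43648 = 0.38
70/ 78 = 35/ 39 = 0.90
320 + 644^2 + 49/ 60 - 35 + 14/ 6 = 8300483/ 20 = 415024.15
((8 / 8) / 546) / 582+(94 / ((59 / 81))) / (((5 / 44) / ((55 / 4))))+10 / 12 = 15615.99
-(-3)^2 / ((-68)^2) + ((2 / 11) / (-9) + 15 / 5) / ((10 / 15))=681743 / 152592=4.47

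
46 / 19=2.42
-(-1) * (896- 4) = 892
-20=-20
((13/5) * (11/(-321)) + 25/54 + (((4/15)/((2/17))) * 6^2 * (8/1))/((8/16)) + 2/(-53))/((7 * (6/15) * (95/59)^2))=278425727729/1547706636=179.90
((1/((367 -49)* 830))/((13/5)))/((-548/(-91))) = 7/28927824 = 0.00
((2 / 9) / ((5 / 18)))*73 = 292 / 5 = 58.40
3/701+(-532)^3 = -105548706365/701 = -150568768.00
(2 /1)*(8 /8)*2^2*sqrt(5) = 8*sqrt(5) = 17.89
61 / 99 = 0.62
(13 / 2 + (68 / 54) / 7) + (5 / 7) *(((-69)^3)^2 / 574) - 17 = 7284475448174 / 54243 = 134293373.30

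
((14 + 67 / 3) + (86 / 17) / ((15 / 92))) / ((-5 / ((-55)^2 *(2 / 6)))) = -2078417 / 153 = -13584.42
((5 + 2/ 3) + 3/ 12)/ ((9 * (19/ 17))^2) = 20519/ 350892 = 0.06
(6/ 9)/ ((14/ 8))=8/ 21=0.38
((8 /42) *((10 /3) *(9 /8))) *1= 5 /7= 0.71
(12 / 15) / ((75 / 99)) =1.06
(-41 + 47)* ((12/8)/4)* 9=81/4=20.25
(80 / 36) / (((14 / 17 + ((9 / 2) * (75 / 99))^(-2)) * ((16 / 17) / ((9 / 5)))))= 1625625 / 347912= 4.67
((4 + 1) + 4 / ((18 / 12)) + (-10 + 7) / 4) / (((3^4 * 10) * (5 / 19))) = 0.03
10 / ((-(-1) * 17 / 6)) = 60 / 17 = 3.53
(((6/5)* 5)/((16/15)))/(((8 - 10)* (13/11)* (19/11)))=-5445/3952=-1.38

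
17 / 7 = 2.43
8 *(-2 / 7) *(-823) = 13168 / 7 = 1881.14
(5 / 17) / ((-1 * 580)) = -1 / 1972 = -0.00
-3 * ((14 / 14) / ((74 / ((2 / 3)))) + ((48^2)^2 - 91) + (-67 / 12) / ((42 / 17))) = -98989602625 / 6216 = -15924968.25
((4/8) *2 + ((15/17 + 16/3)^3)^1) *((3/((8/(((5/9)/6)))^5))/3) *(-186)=-193675309375/20790169462996992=-0.00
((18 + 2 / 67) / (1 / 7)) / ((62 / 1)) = 4228 / 2077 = 2.04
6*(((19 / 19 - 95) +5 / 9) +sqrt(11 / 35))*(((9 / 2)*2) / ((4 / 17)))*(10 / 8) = -214455 / 8 +459*sqrt(385) / 56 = -26646.05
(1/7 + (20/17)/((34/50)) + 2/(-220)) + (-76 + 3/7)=-16402143/222530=-73.71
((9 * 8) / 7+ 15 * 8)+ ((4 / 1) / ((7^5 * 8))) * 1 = 4379425 / 33614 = 130.29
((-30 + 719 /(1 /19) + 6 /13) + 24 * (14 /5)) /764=890413 /49660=17.93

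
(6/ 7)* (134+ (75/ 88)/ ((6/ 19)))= 10311/ 88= 117.17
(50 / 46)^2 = 1.18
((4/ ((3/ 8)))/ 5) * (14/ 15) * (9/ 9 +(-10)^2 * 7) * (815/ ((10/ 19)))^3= 1166083529227288/ 225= 5182593463232.39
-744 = -744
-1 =-1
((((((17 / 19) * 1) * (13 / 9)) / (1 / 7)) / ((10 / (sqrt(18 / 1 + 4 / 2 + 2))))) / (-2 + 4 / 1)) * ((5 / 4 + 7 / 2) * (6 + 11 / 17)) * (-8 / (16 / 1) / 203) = -1469 * sqrt(22) / 41760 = -0.16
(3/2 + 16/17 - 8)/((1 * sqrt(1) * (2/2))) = -189/34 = -5.56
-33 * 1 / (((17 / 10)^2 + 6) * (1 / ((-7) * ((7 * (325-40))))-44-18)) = 6583500 / 109960537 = 0.06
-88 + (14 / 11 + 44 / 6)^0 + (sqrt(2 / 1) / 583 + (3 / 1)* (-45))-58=-280 + sqrt(2) / 583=-280.00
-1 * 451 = -451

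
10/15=2/3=0.67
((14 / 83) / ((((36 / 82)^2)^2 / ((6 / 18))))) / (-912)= -19780327 / 11919394944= -0.00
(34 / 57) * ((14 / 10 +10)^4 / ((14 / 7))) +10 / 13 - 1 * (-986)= 48945153 / 8125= 6024.02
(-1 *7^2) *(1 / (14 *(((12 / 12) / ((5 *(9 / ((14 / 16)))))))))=-180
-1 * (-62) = 62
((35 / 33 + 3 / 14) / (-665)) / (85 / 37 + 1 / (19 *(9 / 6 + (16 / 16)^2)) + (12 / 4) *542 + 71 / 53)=-1155029 / 981833124888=-0.00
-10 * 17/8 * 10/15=-14.17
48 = 48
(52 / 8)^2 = 42.25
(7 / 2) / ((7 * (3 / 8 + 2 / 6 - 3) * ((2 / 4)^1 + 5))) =-0.04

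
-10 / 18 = -5 / 9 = -0.56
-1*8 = -8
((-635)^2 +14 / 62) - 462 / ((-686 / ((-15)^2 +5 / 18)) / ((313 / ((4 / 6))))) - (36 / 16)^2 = 11531072109 / 24304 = 474451.62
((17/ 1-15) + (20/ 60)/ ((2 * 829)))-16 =-69635/ 4974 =-14.00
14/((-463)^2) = 14/214369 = 0.00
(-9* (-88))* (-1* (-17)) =13464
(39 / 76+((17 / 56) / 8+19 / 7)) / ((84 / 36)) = 83385 / 59584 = 1.40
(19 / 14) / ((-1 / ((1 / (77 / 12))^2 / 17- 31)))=59364341 / 1411102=42.07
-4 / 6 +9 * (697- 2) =18763 / 3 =6254.33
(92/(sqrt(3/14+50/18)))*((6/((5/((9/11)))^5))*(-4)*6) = -2346843456*sqrt(5278)/189738209375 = -0.90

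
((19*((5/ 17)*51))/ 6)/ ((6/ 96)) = 760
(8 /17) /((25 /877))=7016 /425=16.51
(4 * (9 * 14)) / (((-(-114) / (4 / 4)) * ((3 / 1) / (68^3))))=463373.47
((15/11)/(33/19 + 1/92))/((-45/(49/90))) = -42826/4536675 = -0.01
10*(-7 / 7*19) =-190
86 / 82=43 / 41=1.05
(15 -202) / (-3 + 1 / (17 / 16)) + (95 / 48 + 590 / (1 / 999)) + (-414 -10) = 989652397 / 1680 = 589078.81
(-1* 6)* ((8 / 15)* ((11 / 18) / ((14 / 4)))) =-176 / 315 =-0.56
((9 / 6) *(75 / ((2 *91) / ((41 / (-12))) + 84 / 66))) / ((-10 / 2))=4059 / 9380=0.43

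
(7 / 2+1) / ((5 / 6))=27 / 5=5.40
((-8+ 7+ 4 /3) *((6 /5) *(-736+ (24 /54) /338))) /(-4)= 559727 /7605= 73.60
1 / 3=0.33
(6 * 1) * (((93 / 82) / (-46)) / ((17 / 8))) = -1116 / 16031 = -0.07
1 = 1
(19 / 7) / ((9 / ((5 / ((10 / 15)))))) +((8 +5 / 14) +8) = 391 / 21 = 18.62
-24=-24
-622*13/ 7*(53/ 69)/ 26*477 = -2620797/ 161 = -16278.24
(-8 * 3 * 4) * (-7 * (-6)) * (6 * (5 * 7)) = -846720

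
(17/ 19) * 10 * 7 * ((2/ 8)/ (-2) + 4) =18445/ 76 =242.70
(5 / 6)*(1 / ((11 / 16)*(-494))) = -20 / 8151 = -0.00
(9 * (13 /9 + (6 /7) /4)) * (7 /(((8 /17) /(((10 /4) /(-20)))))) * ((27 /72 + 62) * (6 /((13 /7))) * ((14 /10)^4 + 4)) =-14036421399 /320000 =-43863.82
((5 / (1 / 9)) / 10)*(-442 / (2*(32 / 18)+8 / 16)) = -35802 / 73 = -490.44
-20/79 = -0.25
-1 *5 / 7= -5 / 7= -0.71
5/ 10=0.50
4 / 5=0.80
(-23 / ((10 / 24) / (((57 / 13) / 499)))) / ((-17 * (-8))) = -3933 / 1102790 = -0.00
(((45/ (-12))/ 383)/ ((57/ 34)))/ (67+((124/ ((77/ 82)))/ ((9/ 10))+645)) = -58905/ 8661027184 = -0.00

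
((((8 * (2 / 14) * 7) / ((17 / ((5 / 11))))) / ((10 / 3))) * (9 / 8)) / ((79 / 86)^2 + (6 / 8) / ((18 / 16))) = 299538 / 6267305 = 0.05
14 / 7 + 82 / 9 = 100 / 9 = 11.11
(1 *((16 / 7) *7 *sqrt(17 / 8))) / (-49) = -4 *sqrt(34) / 49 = -0.48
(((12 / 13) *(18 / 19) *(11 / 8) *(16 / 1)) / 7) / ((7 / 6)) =28512 / 12103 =2.36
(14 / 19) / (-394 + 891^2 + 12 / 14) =98 / 105533885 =0.00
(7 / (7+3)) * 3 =21 / 10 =2.10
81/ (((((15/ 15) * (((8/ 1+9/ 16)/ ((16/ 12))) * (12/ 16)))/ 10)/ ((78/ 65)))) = 27648/ 137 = 201.81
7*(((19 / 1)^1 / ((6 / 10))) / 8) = 27.71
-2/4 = -1/2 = -0.50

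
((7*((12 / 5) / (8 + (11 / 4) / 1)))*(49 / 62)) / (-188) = -2058 / 313255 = -0.01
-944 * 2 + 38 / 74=-69837 / 37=-1887.49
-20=-20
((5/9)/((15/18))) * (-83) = -166/3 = -55.33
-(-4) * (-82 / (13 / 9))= -227.08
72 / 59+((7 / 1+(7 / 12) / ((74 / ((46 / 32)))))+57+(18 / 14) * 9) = 450673213 / 5867904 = 76.80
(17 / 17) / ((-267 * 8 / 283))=-283 / 2136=-0.13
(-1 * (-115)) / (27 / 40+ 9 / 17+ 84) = 78200 / 57939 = 1.35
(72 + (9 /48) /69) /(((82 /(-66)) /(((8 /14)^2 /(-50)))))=874401 /2310350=0.38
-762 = -762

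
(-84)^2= 7056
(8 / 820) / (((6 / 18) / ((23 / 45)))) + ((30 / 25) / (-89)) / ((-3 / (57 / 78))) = 64907 / 3557775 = 0.02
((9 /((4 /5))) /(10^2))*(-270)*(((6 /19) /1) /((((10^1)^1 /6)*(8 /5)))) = -2187 /608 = -3.60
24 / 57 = 8 / 19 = 0.42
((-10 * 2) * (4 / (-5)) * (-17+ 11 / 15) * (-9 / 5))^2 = 137170944 / 625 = 219473.51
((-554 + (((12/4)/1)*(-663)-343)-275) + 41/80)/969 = -252839/77520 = -3.26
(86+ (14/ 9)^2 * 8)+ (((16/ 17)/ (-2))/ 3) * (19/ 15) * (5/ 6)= 144850/ 1377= 105.19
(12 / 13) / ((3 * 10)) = 2 / 65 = 0.03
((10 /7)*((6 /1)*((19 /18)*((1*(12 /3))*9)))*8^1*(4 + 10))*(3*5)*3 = 1641600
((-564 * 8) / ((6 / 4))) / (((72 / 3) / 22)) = -8272 / 3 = -2757.33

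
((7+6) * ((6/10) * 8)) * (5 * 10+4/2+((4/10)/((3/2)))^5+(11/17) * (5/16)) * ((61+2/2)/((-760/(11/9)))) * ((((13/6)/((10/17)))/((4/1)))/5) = -32704894731223/546750000000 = -59.82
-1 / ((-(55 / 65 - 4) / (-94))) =29.80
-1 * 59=-59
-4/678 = -2/339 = -0.01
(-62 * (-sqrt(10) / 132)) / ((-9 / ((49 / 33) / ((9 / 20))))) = -15190 * sqrt(10) / 88209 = -0.54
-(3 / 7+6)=-45 / 7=-6.43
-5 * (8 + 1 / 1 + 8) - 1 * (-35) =-50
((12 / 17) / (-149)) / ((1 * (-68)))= 3 / 43061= 0.00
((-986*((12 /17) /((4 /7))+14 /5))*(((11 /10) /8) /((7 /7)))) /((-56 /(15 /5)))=46893 /1600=29.31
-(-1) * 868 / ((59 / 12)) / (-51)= -3472 / 1003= -3.46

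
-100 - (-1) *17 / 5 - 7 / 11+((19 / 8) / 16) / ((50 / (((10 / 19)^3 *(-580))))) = -15484899 / 158840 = -97.49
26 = 26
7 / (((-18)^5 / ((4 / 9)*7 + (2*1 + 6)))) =-0.00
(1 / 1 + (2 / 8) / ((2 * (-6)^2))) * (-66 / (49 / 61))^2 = 130119649 / 19208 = 6774.24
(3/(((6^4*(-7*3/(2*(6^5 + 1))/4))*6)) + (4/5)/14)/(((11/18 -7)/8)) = 147764/108675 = 1.36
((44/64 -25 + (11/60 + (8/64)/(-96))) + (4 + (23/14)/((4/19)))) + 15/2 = -4.83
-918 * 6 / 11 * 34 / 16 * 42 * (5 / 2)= -2457945 / 22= -111724.77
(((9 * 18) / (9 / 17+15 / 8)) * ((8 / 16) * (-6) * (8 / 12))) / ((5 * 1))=-14688 / 545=-26.95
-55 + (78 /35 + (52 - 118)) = -4157 /35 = -118.77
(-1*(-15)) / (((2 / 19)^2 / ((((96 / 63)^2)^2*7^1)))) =473169920 / 9261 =51092.75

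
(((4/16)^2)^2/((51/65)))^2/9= 4225/1534132224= 0.00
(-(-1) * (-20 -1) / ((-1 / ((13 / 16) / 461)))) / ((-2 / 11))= -3003 / 14752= -0.20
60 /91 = 0.66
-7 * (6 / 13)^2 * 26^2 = -1008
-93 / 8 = -11.62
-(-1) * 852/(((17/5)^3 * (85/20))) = 426000/83521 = 5.10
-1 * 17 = -17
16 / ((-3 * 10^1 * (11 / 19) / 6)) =-304 / 55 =-5.53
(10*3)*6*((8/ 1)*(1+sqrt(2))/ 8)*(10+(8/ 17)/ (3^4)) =4348.11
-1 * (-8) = 8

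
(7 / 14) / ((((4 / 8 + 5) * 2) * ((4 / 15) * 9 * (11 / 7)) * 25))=7 / 14520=0.00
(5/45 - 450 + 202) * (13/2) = -29003/18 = -1611.28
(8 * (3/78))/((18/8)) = 16/117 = 0.14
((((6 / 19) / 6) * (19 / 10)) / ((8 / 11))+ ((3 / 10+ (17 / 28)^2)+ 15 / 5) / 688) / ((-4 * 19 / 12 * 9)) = -0.00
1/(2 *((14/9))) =9/28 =0.32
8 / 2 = 4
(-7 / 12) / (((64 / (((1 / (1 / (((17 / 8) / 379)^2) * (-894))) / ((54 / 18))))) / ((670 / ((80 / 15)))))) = 677705 / 50494853873664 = 0.00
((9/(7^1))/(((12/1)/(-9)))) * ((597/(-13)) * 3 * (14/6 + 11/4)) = 983259/1456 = 675.32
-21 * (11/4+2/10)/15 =-413/100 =-4.13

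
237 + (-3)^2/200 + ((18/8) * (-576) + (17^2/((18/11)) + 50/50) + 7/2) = -1580119/1800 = -877.84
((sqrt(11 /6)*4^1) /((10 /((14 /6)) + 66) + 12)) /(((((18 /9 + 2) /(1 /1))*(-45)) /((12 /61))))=-7*sqrt(66) /790560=-0.00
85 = 85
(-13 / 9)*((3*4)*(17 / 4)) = -221 / 3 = -73.67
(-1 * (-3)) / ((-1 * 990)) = -1 / 330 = -0.00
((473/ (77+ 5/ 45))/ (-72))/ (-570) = 473/ 3164640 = 0.00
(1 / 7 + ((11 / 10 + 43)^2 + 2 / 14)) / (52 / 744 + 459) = 126625731 / 29885450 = 4.24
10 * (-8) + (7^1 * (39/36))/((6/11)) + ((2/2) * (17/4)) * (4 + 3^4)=21251/72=295.15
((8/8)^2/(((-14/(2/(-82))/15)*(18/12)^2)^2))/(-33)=-0.00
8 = 8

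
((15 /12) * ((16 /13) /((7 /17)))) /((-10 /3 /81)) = -8262 /91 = -90.79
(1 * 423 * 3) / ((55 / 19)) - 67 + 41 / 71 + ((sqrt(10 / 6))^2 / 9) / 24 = 941240173 / 2530440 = 371.97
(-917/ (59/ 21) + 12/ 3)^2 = 361798441/ 3481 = 103935.20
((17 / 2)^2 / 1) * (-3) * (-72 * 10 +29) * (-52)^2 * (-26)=-10529728872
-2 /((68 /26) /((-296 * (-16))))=-61568 /17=-3621.65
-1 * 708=-708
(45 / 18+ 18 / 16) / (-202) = -29 / 1616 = -0.02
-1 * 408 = -408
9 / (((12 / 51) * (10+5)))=51 / 20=2.55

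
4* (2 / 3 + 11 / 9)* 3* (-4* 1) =-272 / 3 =-90.67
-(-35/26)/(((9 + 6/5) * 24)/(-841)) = -147175/31824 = -4.62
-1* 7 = -7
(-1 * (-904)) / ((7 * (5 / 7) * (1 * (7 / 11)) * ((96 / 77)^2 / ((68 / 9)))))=17897957 / 12960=1381.02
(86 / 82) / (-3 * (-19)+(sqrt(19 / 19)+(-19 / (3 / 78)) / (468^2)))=362232 / 20031493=0.02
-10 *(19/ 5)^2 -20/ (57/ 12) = -14118/ 95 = -148.61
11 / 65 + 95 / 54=6769 / 3510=1.93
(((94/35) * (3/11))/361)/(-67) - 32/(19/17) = -266617402/9311995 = -28.63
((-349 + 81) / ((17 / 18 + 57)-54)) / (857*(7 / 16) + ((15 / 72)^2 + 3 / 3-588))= 2778624 / 8670733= 0.32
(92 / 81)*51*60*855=2971600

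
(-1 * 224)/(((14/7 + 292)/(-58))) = 928/21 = 44.19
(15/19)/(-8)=-15/152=-0.10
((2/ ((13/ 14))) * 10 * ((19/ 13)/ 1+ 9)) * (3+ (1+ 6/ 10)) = 175168/ 169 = 1036.50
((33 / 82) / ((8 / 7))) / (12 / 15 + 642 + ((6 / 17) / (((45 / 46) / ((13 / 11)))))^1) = 0.00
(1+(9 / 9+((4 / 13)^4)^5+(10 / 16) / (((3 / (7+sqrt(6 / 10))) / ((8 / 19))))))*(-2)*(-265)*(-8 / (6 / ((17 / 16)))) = -12756986909352200312636437405 / 6499697611009233408069942 - 4505*sqrt(15) / 342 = -2013.72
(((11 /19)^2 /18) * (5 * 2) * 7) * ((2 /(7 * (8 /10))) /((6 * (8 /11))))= 33275 /311904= 0.11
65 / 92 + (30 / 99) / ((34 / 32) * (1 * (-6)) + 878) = 14964445 / 21170028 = 0.71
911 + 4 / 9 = 8203 / 9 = 911.44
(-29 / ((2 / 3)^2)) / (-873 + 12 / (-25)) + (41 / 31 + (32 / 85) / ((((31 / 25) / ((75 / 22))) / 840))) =5068292443 / 5820188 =870.81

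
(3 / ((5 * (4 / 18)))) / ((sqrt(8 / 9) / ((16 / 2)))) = 81 * sqrt(2) / 5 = 22.91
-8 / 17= -0.47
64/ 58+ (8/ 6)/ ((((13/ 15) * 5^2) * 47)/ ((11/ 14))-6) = 11755/ 10643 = 1.10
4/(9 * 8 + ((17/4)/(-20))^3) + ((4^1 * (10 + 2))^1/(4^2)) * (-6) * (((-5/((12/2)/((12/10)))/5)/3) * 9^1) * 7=13942974886/184295435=75.66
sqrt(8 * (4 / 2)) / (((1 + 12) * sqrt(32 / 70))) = sqrt(35) / 13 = 0.46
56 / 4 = 14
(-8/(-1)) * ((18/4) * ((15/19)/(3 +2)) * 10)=1080/19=56.84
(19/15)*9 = 57/5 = 11.40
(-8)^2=64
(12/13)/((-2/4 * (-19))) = 24/247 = 0.10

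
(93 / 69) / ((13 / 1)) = 31 / 299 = 0.10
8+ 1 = 9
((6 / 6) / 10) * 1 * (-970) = -97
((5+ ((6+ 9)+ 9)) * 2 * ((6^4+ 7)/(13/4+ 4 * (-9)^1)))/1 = -2307.60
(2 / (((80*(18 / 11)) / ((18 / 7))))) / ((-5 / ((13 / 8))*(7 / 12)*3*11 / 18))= -117 / 9800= -0.01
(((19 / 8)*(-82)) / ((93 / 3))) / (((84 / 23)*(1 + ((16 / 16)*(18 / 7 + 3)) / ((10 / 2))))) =-89585 / 110112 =-0.81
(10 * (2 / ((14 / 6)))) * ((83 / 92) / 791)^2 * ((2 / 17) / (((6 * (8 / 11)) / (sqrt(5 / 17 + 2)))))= 378895 * sqrt(663) / 21426661079264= 0.00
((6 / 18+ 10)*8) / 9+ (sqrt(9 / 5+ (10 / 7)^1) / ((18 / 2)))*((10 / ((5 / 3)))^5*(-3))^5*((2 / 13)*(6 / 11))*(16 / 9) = 248 / 27 - 16375845905239507992576*sqrt(3955) / 5005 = -205765663582180108319.25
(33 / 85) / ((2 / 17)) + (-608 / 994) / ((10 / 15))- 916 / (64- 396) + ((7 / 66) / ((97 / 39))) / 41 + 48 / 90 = 30728339542 / 5413822491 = 5.68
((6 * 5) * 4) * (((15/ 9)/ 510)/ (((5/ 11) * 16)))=11/ 204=0.05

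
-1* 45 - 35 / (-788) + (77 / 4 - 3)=-5655 / 197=-28.71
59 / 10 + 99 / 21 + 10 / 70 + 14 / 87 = 66491 / 6090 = 10.92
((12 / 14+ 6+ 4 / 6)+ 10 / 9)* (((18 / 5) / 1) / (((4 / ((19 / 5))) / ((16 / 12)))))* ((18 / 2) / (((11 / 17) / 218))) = 119392.88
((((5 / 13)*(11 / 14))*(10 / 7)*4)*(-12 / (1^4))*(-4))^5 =410364338503680000000000 / 104881082626957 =3912663067.78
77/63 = 11/9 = 1.22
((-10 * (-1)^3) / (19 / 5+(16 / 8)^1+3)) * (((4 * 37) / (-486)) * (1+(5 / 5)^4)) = -1850 / 2673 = -0.69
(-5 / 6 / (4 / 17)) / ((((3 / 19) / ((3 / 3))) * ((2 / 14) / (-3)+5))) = -11305 / 2496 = -4.53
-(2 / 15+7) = -107 / 15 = -7.13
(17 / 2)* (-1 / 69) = -17 / 138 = -0.12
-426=-426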